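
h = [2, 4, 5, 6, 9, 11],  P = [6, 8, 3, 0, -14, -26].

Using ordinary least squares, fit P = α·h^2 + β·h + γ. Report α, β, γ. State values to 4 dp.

Compute the Gram sums: Σh^2·h^2 = 23395, Σh^2·h = 2473, Σh^2 = 283, Σh·h = 283, Σh = 37, Σ1 = 6.
And Σh^2·P = -4053, Σh·P = -353, ΣP = -23.
Normal equations: [[23395, 2473, 283]; [2473, 283, 37]; [283, 37, 6]]·[α, β, γ]ᵀ = [-4053, -353, -23]ᵀ.
Row-reducing yields α = -27181/63480, β = 116323/63480, γ = 26781/5290.

α = -0.4282, β = 1.8324, γ = 5.0626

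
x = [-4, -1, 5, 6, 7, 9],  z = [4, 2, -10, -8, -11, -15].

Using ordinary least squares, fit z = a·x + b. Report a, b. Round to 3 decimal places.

AᵀA·[a, b]ᵀ = Aᵀz reads: 208·a + 22·b = -328;  22·a + 6·b = -38.
Determinant 208·6 − 22² = 764.
a = ((-328)·6 − 22·(-38))/764 = -283/191; b = (208·(-38) − 22·(-328))/764 = -172/191.

a = -1.482, b = -0.901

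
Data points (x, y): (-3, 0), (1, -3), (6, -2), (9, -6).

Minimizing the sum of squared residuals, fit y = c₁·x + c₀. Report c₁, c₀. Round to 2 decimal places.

Normal-equation sums: Σx·x = 127, Σx = 13, Σ1 = 4.
Moment sums: Σx·y = -69, Σy = -11.
So MᵀM·[c₁, c₀]ᵀ = Mᵀy: [[127, 13]; [13, 4]]·[c₁, c₀]ᵀ = [-69, -11]ᵀ.
Eliminating c₀: 4·(row 1) − 13·(row 2) gives 339·c₁ = 4·(-69) − 13·(-11) = -133, so c₁ = -133/339.
Then c₀ = ((-11) − 13·(-133/339))/4 = -500/339.

c₁ = -0.39, c₀ = -1.47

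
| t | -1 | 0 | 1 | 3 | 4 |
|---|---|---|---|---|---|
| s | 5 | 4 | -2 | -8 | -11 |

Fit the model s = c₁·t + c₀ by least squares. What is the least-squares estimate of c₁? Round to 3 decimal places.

c₁ = -3.384

AᵀA·[c₁, c₀]ᵀ = Aᵀs reads: 27·c₁ + 7·c₀ = -75;  7·c₁ + 5·c₀ = -12.
det = 27·5 − 7² = 86.
c₁ = ((-75)·5 − 7·(-12))/86 = -291/86; c₀ = (27·(-12) − 7·(-75))/86 = 201/86.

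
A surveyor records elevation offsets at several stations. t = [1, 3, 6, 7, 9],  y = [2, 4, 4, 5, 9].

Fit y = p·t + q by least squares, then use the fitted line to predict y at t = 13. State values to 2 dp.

Entries of MᵀM: Σt·t = 176, Σt = 26, Σ1 = 5.
Moment sums: Σt·y = 154, Σy = 24.
Determinant 176·5 − 26² = 204.
p = (154·5 − 26·24)/204 = 73/102; q = (176·24 − 26·154)/204 = 55/51.
At t = 13: ŷ = (73/102)·(13) + (55/51)·(1) = 353/34.

ŷ = 10.38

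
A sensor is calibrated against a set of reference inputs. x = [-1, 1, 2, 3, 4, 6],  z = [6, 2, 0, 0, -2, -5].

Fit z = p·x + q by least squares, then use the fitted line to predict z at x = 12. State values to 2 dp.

Normal-equation sums: Σx·x = 67, Σx = 15, Σ1 = 6.
Moment sums: Σx·z = -42, Σz = 1.
Eliminating q: 6·(row 1) − 15·(row 2) gives 177·p = 6·(-42) − 15·1 = -267, so p = -89/59.
Then q = (1 − 15·(-89/59))/6 = 697/177.
At x = 12: ẑ = (-89/59)·(12) + (697/177)·(1) = -2507/177.

ẑ = -14.16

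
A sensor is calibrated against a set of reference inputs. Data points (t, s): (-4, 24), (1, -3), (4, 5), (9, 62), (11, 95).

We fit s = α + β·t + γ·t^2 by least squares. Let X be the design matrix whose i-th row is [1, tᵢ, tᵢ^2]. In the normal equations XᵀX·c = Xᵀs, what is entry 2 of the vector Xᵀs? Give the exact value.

Entry 2 ↔ basis t, so (Xᵀs)_{2} = Σᵢ (t)·sᵢ = (-4)·(24) + (1)·(-3) + (4)·(5) + (9)·(62) + (11)·(95) = 1524.

1524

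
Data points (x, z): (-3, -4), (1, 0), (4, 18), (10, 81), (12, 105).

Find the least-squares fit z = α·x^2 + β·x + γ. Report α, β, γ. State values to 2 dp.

α = 0.53, β = 2.72, γ = -1.45

Entries of MᵀM: Σx^2·x^2 = 31074, Σx^2·x = 2766, Σx^2 = 270, Σx·x = 270, Σx = 24, Σ1 = 5.
For Mᵀz: Σx^2·z = 23472, Σx·z = 2154, Σz = 200.
So MᵀM·[α, β, γ]ᵀ = Mᵀz: [[31074, 2766, 270]; [2766, 270, 24]; [270, 24, 5]]·[α, β, γ]ᵀ = [23472, 2154, 200]ᵀ.
Inverting the 3×3 Gram matrix, [α, β, γ]ᵀ = [28673/54496, 148055/54496, -39583/27248]ᵀ.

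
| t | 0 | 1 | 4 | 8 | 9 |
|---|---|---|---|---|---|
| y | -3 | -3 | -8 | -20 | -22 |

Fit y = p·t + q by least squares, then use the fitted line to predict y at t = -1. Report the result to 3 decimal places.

XᵀX·[p, q]ᵀ = Xᵀy reads: 162·p + 22·q = -393;  22·p + 5·q = -56.
Eliminating q: 5·(row 1) − 22·(row 2) gives 326·p = 5·(-393) − 22·(-56) = -733, so p = -733/326.
Then q = ((-56) − 22·(-733/326))/5 = -213/163.
At t = -1: ŷ = (-733/326)·(-1) + (-213/163)·(1) = 307/326.

ŷ = 0.942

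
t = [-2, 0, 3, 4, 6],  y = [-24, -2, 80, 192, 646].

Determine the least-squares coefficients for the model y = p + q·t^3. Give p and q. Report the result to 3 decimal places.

The normal system MᵀM·[p, q]ᵀ = Mᵀy is [[5, 299]; [299, 51545]]·[p, q]ᵀ = [892, 154176]ᵀ.
det = 5·51545 − 299² = 168324.
p = (892·51545 − 299·154176)/168324 = -2317/3237; q = (5·154176 − 299·892)/168324 = 126043/42081.

p = -0.716, q = 2.995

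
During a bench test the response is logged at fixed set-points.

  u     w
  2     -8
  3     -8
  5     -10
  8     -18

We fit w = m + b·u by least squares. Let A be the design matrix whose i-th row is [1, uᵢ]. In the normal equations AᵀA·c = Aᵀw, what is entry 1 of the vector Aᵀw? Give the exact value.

-44

Entry 1 ↔ basis 1, so (Aᵀw)_{1} = Σᵢ wᵢ = (1)·(-8) + (1)·(-8) + (1)·(-10) + (1)·(-18) = -44.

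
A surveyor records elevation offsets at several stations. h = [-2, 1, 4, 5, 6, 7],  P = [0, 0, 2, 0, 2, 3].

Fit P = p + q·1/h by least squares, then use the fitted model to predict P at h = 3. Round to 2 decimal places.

Setting ∂/∂p … = 0 gives: 6·p + (529/420)·q = 7;  (529/420)·p + (247081/176400)·q = 53/42.
Δ = 6·(247081/176400) − (529/420)² = 240529/35280.
p = (7·(247081/176400) − (529/420)·(53/42))/(240529/35280) = 1449197/1202645; q = (6·(53/42) − (529/420)·7)/(240529/35280) = -43932/240529.
At h = 3: P̂ = (1449197/1202645)·(1) + (-43932/240529)·(1/3) = 1375977/1202645.

P̂ = 1.14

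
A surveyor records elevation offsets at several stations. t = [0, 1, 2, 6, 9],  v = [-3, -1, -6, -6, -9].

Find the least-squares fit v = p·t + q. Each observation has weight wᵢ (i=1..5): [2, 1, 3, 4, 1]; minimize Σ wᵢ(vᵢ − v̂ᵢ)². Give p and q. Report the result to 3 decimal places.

p = -0.552, q = -3.265

The normal system MᵀWM·[p, q]ᵀ = MᵀWv is [[238, 40]; [40, 11]]·[p, q]ᵀ = [-262, -58]ᵀ.
Eliminating q: 11·(row 1) − 40·(row 2) gives 1018·p = 11·(-262) − 40·(-58) = -562, so p = -281/509.
Then q = ((-58) − 40·(-281/509))/11 = -1662/509.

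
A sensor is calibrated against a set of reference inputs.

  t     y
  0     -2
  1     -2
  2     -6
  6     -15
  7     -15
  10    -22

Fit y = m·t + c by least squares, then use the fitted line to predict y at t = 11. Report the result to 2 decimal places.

ŷ = -24.16

The normal system AᵀA·[m, c]ᵀ = Aᵀy is [[190, 26]; [26, 6]]·[m, c]ᵀ = [-429, -62]ᵀ.
Δ = 190·6 − 26² = 464.
m = ((-429)·6 − 26·(-62))/464 = -481/232; c = (190·(-62) − 26·(-429))/464 = -313/232.
At t = 11: ŷ = (-481/232)·(11) + (-313/232)·(1) = -1401/58.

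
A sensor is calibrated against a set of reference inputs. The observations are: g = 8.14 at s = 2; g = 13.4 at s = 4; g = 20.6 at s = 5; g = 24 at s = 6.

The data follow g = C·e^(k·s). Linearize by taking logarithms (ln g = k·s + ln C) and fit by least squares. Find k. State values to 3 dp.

k = 0.282

Linearized form: ln g = k·s + ln C. From the 4 transformed points,
Σs = 17.0000, Σ(s)² = 81.0000, Σln g = 10.8954, Σs·ln g = 48.7694.
Equations: 81.0000·k + 17.0000·ln C = 48.7694;  17.0000·k + 4·ln C = 10.8954.
Δ = 81.0000·4 − (17.0000)² = 35.0000; k = (48.7694·4 − 17.0000·10.8954)/35.0000 = 0.28160, ln C = (81.0000·10.8954 − 17.0000·48.7694)/35.0000 = 1.52706.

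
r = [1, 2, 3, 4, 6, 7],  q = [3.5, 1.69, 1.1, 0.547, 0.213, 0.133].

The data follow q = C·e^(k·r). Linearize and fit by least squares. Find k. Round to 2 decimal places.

With ln qᵢ as the transformed response and rᵢ as the regressor:
Sums: Σr = 23.0000, Σ(r)² = 115.0000, Σln q = -2.2944, Σr·ln q = -23.2257.
Normal system: [[115.0000, 23.0000]; [23.0000, 6]]·[k, ln C]ᵀ = [-23.2257, -2.2944]ᵀ.
Δ = 115.0000·6 − (23.0000)² = 161.0000; k = (-23.2257·6 − 23.0000·-2.2944)/161.0000 = -0.53779, ln C = (115.0000·-2.2944 − 23.0000·-23.2257)/161.0000 = 1.67912.

k = -0.54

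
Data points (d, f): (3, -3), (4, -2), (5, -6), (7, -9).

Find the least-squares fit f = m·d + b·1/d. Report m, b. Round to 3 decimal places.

m = -1.367, b = 6.336

XᵀX·[m, b]ᵀ = Xᵀf reads: 99·m + 4·b = -110;  4·m + (41281/176400)·b = -279/70.
Eliminating b: (41281/176400)·(row 1) − 4·(row 2) gives (140491/19600)·m = (41281/176400)·(-110) − 4·(-279/70) = -172859/17640, so m = -1728590/1264419.
Then b = ((-279/70) − 4·(-1728590/1264419))/(41281/176400) = 890120/140491.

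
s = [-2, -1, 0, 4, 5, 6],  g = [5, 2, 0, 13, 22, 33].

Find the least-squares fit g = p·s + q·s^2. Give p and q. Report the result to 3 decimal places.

Forming AᵀA = [[82, 396]; [396, 2194]] and Aᵀg = [348, 1968]ᵀ gives AᵀA·[p, q]ᵀ = Aᵀg.
Eliminating q: 2194·(row 1) − 396·(row 2) gives 23092·p = 2194·348 − 396·1968 = -15816, so p = -3954/5773.
Then q = (1968 − 396·(-3954/5773))/2194 = 5892/5773.

p = -0.685, q = 1.021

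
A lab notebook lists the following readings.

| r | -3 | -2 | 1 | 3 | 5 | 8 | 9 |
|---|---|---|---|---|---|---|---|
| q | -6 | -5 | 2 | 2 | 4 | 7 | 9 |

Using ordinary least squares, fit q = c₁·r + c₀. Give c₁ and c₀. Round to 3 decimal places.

With design matrix A, AᵀA = [[193, 21]; [21, 7]] and Aᵀq = [193, 13]ᵀ.
Δ = 193·7 − 21² = 910.
c₁ = (193·7 − 21·13)/910 = 77/65; c₀ = (193·13 − 21·193)/910 = -772/455.

c₁ = 1.185, c₀ = -1.697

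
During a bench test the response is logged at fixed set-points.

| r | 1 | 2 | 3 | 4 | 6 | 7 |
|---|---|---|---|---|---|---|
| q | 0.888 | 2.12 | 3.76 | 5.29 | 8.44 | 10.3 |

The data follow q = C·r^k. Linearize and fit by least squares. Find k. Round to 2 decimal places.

k = 1.26

Taking logs, ln q = k·ln r + ln C, so regress ln q on ln r.
Σln r = 6.9157, Σ(ln r)² = 10.6062, Σln q = 8.0880, Σln r·ln q = 12.6451.
Equations: 10.6062·k + 6.9157·ln C = 12.6451;  6.9157·k + 6·ln C = 8.0880.
Solving (det = 15.8099): k = 1.26101, ln C = -0.10546.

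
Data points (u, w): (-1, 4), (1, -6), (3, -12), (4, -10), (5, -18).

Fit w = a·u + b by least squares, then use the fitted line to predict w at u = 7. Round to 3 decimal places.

MᵀM·[a, b]ᵀ = Mᵀw reads: 52·a + 12·b = -176;  12·a + 5·b = -42.
(Σu·u = 52, Σu = 12, Σ1 = 5, Σu·w = -176, Σw = -42.)
det = 52·5 − 12² = 116.
a = ((-176)·5 − 12·(-42))/116 = -94/29; b = (52·(-42) − 12·(-176))/116 = -18/29.
At u = 7: ŵ = (-94/29)·(7) + (-18/29)·(1) = -676/29.

ŵ = -23.310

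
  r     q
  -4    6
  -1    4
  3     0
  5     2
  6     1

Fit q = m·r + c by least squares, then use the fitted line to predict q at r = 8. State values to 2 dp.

q̂ = -0.50

The normal equations are: 87·m + 9·c = -12;  9·m + 5·c = 13.
(Σr·r = 87, Σr = 9, Σ1 = 5, Σr·q = -12, Σq = 13.)
det = 87·5 − 9² = 354.
m = ((-12)·5 − 9·13)/354 = -1/2; c = (87·13 − 9·(-12))/354 = 7/2.
At r = 8: q̂ = (-1/2)·(8) + (7/2)·(1) = -1/2.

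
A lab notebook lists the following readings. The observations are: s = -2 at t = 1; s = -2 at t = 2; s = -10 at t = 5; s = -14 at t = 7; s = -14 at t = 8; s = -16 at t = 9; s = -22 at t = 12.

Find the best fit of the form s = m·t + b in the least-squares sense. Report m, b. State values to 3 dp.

m = -1.872, b = 0.338

Entries of MᵀM: Σt·t = 368, Σt = 44, Σ1 = 7.
And Σt·s = -674, Σs = -80.
Δ = 368·7 − 44² = 640.
m = ((-674)·7 − 44·(-80))/640 = -599/320; b = (368·(-80) − 44·(-674))/640 = 27/80.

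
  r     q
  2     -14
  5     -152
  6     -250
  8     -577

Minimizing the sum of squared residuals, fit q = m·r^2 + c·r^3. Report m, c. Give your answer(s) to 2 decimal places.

Setting ∂/∂m … = 0 gives: 6033·m + 43701·c = -49784;  43701·m + 324489·c = -368536.
(Σr^2·r^2 = 6033, Σr^2·r^3 = 43701, Σr^3·r^3 = 324489, Σr^2·q = -49784, Σr^3·q = -368536.)
Eliminating c: 324489·(row 1) − 43701·(row 2) gives 47864736·m = 324489·(-49784) − 43701·(-368536) = -48968640, so m = -170030/166197.
Then c = ((-368536) − 43701·(-170030/166197))/324489 = -55286/55399.

m = -1.02, c = -1.00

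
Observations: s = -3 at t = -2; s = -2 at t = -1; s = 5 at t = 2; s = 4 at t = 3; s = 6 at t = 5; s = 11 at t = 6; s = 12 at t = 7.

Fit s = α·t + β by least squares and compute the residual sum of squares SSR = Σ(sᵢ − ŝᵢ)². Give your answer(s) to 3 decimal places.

With design matrix M, MᵀM = [[128, 20]; [20, 7]] and Mᵀs = [210, 33]ᵀ.
det = 128·7 − 20² = 496.
α = (210·7 − 20·33)/496 = 405/248; β = (128·33 − 20·210)/496 = 3/62.
Residuals: 27/124, -103/248, 209/124, -235/248, -549/248, 143/124, 129/248; SSR = 1297/124.

SSR = 10.460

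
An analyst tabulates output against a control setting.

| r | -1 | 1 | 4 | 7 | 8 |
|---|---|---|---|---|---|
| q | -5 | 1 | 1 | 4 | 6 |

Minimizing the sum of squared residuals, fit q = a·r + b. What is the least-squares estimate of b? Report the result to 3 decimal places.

b = -2.439

The normal equations are: 131·a + 19·b = 86;  19·a + 5·b = 7.
(Σr·r = 131, Σr = 19, Σ1 = 5, Σr·q = 86, Σq = 7.)
det = 131·5 − 19² = 294.
a = (86·5 − 19·7)/294 = 99/98; b = (131·7 − 19·86)/294 = -239/98.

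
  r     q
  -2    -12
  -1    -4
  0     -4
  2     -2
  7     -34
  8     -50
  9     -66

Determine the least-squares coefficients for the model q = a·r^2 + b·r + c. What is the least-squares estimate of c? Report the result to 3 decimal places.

Sums needed: Σr^2·r^2 = 13091, Σr^2·r = 1583, Σr^2 = 203, Σr·r = 203, Σr = 23, Σ1 = 7.
Right-hand side: Σr^2·q = -10272, Σr·q = -1208, Σq = -172.
Solving the 3×3 system (Gaussian elimination) gives a = -18479/17268, b = 45719/17268, c = -3219/1439.

c = -2.237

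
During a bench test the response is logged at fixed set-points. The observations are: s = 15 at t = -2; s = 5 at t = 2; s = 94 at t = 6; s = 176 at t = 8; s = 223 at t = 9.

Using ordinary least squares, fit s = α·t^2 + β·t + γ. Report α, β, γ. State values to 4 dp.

With design matrix A, AᵀA = [[11985, 1457, 189]; [1457, 189, 23]; [189, 23, 5]] and Aᵀs = [32791, 3959, 513]ᵀ.
Row-reducing yields α = 16842/5527, β = -165247/71851, γ = -144110/71851.

α = 3.0472, β = -2.2999, γ = -2.0057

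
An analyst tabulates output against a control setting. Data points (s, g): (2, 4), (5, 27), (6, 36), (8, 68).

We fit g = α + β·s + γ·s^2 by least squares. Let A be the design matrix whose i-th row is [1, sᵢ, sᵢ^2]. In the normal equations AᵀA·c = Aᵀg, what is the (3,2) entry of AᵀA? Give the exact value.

861

Row 3 ↔ basis s^2, column 2 ↔ basis s, so (AᵀA)_{3,2} = Σᵢ (s^2)·(s) = (4)·(2) + (25)·(5) + (36)·(6) + (64)·(8) = 861.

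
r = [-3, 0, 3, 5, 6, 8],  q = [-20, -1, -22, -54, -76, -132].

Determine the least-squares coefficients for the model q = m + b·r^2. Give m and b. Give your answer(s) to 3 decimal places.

m = -2.296, b = -2.037

XᵀX·[m, b]ᵀ = Xᵀq reads: 6·m + 143·b = -305;  143·m + 6179·b = -12912.
det = 6·6179 − 143² = 16625.
m = ((-305)·6179 − 143·(-12912))/16625 = -38179/16625; b = (6·(-12912) − 143·(-305))/16625 = -33857/16625.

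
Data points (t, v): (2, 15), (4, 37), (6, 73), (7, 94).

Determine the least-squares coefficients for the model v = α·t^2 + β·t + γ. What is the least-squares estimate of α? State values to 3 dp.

Entries of MᵀM: Σt^2·t^2 = 3969, Σt^2·t = 631, Σt^2 = 105, Σt·t = 105, Σt = 19, Σ1 = 4.
For Mᵀv: Σt^2·v = 7886, Σt·v = 1274, Σv = 219.
Inverting the 3×3 Gram matrix, [α, β, γ]ᵀ = [611/398, 829/398, 907/199]ᵀ.

α = 1.535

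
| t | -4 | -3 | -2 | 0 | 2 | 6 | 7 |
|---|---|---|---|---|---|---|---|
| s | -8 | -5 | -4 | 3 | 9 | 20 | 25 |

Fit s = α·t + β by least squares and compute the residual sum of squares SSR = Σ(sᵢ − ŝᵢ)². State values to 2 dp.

SSR = 4.65

With design matrix X, XᵀX = [[118, 6]; [6, 7]] and Xᵀs = [368, 40]ᵀ.
Determinant 118·7 − 6² = 790.
α = (368·7 − 6·40)/790 = 1168/395; β = (118·40 − 6·368)/790 = 1256/395.
Residuals: 256/395, 273/395, -100/79, -71/395, -37/395, -364/395, 443/395; SSR = 1836/395.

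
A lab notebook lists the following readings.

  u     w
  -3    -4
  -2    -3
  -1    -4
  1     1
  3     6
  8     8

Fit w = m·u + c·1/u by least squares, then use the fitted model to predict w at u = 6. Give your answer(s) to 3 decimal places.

ŵ = 6.731

Normal-equation sums: Σu·u = 88, Σu·1/u = 6, Σ1/u·1/u = 1433/576.
Right-hand side: Σu·w = 105, Σ1/u·w = 65/6.
Δ = 88·(1433/576) − 6² = 13171/72.
m = (105·(1433/576) − 6·(65/6))/(13171/72) = 113025/105368; c = (88·(65/6) − 6·105)/(13171/72) = 23280/13171.
At u = 6: ŵ = (113025/105368)·(6) + (23280/13171)·(1/6) = 354595/52684.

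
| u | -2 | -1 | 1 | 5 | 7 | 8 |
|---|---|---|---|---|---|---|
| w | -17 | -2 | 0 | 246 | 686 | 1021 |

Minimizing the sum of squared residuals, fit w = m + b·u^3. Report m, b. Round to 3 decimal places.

Normal-equation sums: Σ1 = 6, Σu^3 = 972, Σu^3·u^3 = 395484.
Moment sums: Σw = 1934, Σu^3·w = 788938.
Eliminating b: 395484·(row 1) − 972·(row 2) gives 1428120·m = 395484·1934 − 972·788938 = -1981680, so m = -16514/11901.
Then b = (788938 − 972·(-16514/11901))/395484 = 47563/23802.

m = -1.388, b = 1.998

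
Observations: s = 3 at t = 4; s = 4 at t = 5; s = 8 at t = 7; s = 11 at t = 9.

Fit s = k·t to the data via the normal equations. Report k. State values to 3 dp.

The normal system XᵀX·[k]ᵀ = Xᵀs is [[171]]·[k]ᵀ = [187]ᵀ.
Hence k = 187 / 171 ≈ 1.09357.

k = 1.094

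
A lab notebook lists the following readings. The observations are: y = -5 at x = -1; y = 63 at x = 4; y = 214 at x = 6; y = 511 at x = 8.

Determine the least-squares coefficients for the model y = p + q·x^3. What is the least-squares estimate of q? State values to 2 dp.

q = 1.00

With design matrix M, MᵀM = [[4, 791]; [791, 312897]] and Mᵀy = [783, 311893]ᵀ.
Determinant 4·312897 − 791² = 625907.
p = (783·312897 − 791·311893)/625907 = -15124/5539; q = (4·311893 − 791·783)/625907 = 628219/625907.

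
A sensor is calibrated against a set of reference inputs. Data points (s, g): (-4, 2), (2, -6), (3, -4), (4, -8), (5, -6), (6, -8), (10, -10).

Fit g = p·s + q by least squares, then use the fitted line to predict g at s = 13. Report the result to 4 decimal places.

ĝ = -13.6423

The normal equations are: 206·p + 26·q = -242;  26·p + 7·q = -40.
(Σs·s = 206, Σs = 26, Σ1 = 7, Σs·g = -242, Σg = -40.)
Δ = 206·7 − 26² = 766.
p = ((-242)·7 − 26·(-40))/766 = -327/383; q = (206·(-40) − 26·(-242))/766 = -974/383.
At s = 13: ĝ = (-327/383)·(13) + (-974/383)·(1) = -5225/383.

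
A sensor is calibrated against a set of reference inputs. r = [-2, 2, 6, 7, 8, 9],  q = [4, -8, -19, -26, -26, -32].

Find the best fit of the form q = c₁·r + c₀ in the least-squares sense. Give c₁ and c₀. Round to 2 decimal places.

Normal-equation sums: Σr·r = 238, Σr = 30, Σ1 = 6.
For Mᵀq: Σr·q = -816, Σq = -107.
So MᵀM·[c₁, c₀]ᵀ = Mᵀq: [[238, 30]; [30, 6]]·[c₁, c₀]ᵀ = [-816, -107]ᵀ.
det = 238·6 − 30² = 528.
c₁ = ((-816)·6 − 30·(-107))/528 = -281/88; c₀ = (238·(-107) − 30·(-816))/528 = -493/264.

c₁ = -3.19, c₀ = -1.87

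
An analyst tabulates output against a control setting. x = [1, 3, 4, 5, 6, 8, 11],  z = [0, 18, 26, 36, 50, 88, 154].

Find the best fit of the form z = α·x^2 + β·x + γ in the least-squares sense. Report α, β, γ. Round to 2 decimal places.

Normal-equation sums: Σx^2·x^2 = 20996, Σx^2·x = 2276, Σx^2 = 272, Σx·x = 272, Σx = 38, Σ1 = 7.
Right-hand side: Σx^2·z = 27544, Σx·z = 3036, Σz = 372.
Solving the 3×3 system (Gaussian elimination) gives α = 20767/20172, β = 59417/20172, γ = -9583/3362.

α = 1.03, β = 2.95, γ = -2.85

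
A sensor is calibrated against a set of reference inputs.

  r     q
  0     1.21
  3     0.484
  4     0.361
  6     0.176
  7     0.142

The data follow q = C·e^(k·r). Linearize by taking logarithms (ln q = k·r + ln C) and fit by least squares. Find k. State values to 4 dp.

k = -0.3122

With ln qᵢ as the transformed response and rᵢ as the regressor:
Sums: Σr = 20.0000, Σ(r)² = 110.0000, Σln q = -5.2431, Σr·ln q = -30.3396.
Normal system: [[110.0000, 20.0000]; [20.0000, 5]]·[k, ln C]ᵀ = [-30.3396, -5.2431]ᵀ.
Solving (det = 150.0000): k = -0.31224, ln C = 0.20033.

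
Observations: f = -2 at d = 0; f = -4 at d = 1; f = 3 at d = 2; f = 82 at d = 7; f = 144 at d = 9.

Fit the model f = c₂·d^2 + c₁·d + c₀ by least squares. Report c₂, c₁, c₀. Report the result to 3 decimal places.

c₂ = 2.044, c₁ = -2.168, c₀ = -2.338

Sums needed: Σd^2·d^2 = 8979, Σd^2·d = 1081, Σd^2 = 135, Σd·d = 135, Σd = 19, Σ1 = 5.
And Σd^2·f = 15690, Σd·f = 1872, Σf = 223.
So MᵀM·[c₂, c₁, c₀]ᵀ = Mᵀf: [[8979, 1081, 135]; [1081, 135, 19]; [135, 19, 5]]·[c₂, c₁, c₀]ᵀ = [15690, 1872, 223]ᵀ.
Solving the 3×3 system (Gaussian elimination) gives c₂ = 63101/30878, c₁ = -66939/30878, c₀ = -36100/15439.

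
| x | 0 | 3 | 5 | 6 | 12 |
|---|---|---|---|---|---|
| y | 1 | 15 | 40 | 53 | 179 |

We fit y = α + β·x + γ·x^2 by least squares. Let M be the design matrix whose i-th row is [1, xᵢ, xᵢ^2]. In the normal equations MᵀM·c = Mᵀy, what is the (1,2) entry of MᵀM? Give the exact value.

Row 1 ↔ basis 1, column 2 ↔ basis x, so (MᵀM)_{1,2} = Σᵢ x = (1)·(0) + (1)·(3) + (1)·(5) + (1)·(6) + (1)·(12) = 26.

26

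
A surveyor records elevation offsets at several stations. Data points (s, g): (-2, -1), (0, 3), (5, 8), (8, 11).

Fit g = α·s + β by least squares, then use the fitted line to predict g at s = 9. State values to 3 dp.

ĝ = 12.446

From the data, Σs·s = 93, Σs = 11, Σ1 = 4.
Moment sums: Σs·g = 130, Σg = 21.
Δ = 93·4 − 11² = 251.
α = (130·4 − 11·21)/251 = 289/251; β = (93·21 − 11·130)/251 = 523/251.
At s = 9: ĝ = (289/251)·(9) + (523/251)·(1) = 3124/251.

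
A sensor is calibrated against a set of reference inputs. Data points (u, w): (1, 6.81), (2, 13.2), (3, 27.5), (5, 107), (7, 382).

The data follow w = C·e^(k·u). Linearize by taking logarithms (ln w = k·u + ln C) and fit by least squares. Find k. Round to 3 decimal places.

k = 0.675

Taking logs, ln w = k·u + ln C, so regress ln w on u.
Sums: Σu = 18.0000, Σ(u)² = 88.0000, Σln w = 18.4310, Σu·ln w = 82.0035.
Normal system: [[88.0000, 18.0000]; [18.0000, 5]]·[k, ln C]ᵀ = [82.0035, 18.4310]ᵀ.
Slope k = (n·Σu·ln w − Σu·Σln w)/(n·Σ(u)² − (Σu)²) = (5·82.0035 − 18.0000·18.4310)/116.0000 = 0.67464; ln C = (Σln w − k·Σu)/n = 1.25749.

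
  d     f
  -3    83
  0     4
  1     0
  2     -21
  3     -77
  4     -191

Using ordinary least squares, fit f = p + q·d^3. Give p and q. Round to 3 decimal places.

Compute the Gram sums: Σ1 = 6, Σd^3 = 73, Σd^3·d^3 = 5619.
Right-hand side: Σf = -202, Σd^3·f = -16712.
Normal equations: [[6, 73]; [73, 5619]]·[p, q]ᵀ = [-202, -16712]ᵀ.
Determinant 6·5619 − 73² = 28385.
p = ((-202)·5619 − 73·(-16712))/28385 = 12134/4055; q = (6·(-16712) − 73·(-202))/28385 = -12218/4055.

p = 2.992, q = -3.013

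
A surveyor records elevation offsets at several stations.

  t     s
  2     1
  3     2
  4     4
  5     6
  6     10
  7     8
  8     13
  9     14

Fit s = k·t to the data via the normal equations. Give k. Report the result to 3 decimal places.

k = 1.408

Normal-equation sums: Σt·t = 284.
Moment sums: Σt·s = 400.
XᵀX·[k]ᵀ = Xᵀs becomes [[284]]·[k]ᵀ = [400]ᵀ.
k = 400/284 = 1.40845.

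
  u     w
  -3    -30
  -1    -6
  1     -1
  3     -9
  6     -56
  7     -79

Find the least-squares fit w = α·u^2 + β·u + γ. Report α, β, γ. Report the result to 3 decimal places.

α = -2.069, β = 3.345, γ = -1.209

Entries of XᵀX: Σu^2·u^2 = 3861, Σu^2·u = 559, Σu^2 = 105, Σu·u = 105, Σu = 13, Σ1 = 6.
And Σu^2·w = -6245, Σu·w = -821, Σw = -181.
Inverting the 3×3 Gram matrix, [α, β, γ]ᵀ = [-282889/136740, 152447/45580, -82669/68370]ᵀ.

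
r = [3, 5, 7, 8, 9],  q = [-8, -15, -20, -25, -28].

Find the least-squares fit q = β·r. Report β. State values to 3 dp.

β = -3.031

The normal equations are: 228·β = -691.
(Σr·r = 228, Σr·q = -691.)
Hence β = -691 / 228 ≈ -3.0307.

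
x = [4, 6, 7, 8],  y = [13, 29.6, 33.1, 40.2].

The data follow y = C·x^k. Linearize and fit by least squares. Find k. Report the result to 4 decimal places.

k = 1.6356

Let Y = ln y. Fitting Y = k·ln x + ln C by least squares:
Over the data: Σln x = 7.2034, Σ(ln x)² = 13.2429, Σln y = 13.1461, Σln x·ln y = 24.1168.
Normal system: [[13.2429, 7.2034]; [7.2034, 4]]·[k, ln C]ᵀ = [24.1168, 13.1461]ᵀ.
Slope k = (n·Σln x·ln y − Σln x·Σln y)/(n·Σ(ln x)² − (Σln x)²) = (4·24.1168 − 7.2034·13.1461)/1.0824 = 1.63563; ln C = (Σln y − k·Σln x)/n = 0.34100.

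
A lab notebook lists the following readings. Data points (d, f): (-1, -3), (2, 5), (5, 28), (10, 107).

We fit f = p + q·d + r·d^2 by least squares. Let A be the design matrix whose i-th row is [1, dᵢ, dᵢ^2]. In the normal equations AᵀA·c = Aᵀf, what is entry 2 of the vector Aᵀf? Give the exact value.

1223

Entry 2 ↔ basis d, so (Aᵀf)_{2} = Σᵢ (d)·fᵢ = (-1)·(-3) + (2)·(5) + (5)·(28) + (10)·(107) = 1223.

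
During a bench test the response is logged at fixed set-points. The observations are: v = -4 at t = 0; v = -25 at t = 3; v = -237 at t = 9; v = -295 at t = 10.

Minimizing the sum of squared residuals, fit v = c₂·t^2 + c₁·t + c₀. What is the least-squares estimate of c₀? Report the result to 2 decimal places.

The normal equations are: 16642·c₂ + 1756·c₁ + 190·c₀ = -48922;  1756·c₂ + 190·c₁ + 22·c₀ = -5158;  190·c₂ + 22·c₁ + 4·c₀ = -561.
Inverting the 3×3 Gram matrix, [c₂, c₁, c₀]ᵀ = [-21131/6684, 16979/6684, -9031/2228]ᵀ.

c₀ = -4.05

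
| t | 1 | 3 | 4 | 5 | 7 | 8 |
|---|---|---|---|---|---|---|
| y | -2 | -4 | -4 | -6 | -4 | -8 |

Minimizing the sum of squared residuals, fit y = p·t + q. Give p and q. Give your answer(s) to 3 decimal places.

From the data, Σt·t = 164, Σt = 28, Σ1 = 6.
Right-hand side: Σt·y = -152, Σy = -28.
AᵀA·[p, q]ᵀ = Aᵀy becomes [[164, 28]; [28, 6]]·[p, q]ᵀ = [-152, -28]ᵀ.
Δ = 164·6 − 28² = 200.
p = ((-152)·6 − 28·(-28))/200 = -16/25; q = (164·(-28) − 28·(-152))/200 = -42/25.

p = -0.640, q = -1.680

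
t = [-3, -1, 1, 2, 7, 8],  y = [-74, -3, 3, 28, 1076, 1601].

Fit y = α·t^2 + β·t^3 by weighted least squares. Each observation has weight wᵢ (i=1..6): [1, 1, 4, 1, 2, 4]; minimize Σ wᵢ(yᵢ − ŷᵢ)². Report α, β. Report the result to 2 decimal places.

With design matrix A, AᵀWA = [[21288, 164478]; [164478, 1284672]] and AᵀWy = [514759, 4019221]ᵀ.
Eliminating β: 1284672·(row 1) − 164478·(row 2) gives 295085052·α = 1284672·514759 − 164478·4019221 = 223042410, so α = 4130415/5464538.
Then β = (4019221 − 164478·(4130415/5464538))/1284672 = 49702547/16393614.

α = 0.76, β = 3.03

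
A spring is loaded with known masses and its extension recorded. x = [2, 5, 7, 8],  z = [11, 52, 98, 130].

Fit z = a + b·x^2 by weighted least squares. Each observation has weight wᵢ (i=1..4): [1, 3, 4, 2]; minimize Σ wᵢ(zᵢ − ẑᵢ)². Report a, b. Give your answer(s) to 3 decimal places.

AᵀWA·[a, b]ᵀ = AᵀWz reads: 10·a + 403·b = 819;  403·a + 19687·b = 39792.
(Σwᵢ·1 = 10, Σwᵢ·x^2 = 403, Σwᵢ·x^2·x^2 = 19687, Σwᵢ·z = 819, Σwᵢ·x^2·z = 39792.)
det = 10·19687 − 403² = 34461.
a = (819·19687 − 403·39792)/34461 = 29159/11487; b = (10·39792 − 403·819)/34461 = 22621/11487.

a = 2.538, b = 1.969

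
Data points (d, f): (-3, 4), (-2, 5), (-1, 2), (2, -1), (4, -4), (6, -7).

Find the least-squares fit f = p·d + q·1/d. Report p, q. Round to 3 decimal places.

p = -1.106, q = -1.095

Sums needed: Σd·d = 70, Σd·1/d = 6, Σ1/d·1/d = 245/144.
And Σd·f = -84, Σ1/d·f = -17/2.
Normal equations: [[70, 6]; [6, 245/144]]·[p, q]ᵀ = [-84, -17/2]ᵀ.
Eliminating q: (245/144)·(row 1) − 6·(row 2) gives (5983/72)·p = (245/144)·(-84) − 6·(-17/2) = -1103/12, so p = -6618/5983.
Then q = ((-17/2) − 6·(-6618/5983))/(245/144) = -6552/5983.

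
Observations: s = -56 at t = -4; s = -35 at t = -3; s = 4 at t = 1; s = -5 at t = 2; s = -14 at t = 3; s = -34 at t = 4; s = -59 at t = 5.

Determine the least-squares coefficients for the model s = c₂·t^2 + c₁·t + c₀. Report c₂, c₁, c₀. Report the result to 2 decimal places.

Setting ∂/∂c₂ … = 0 gives: 1316·c₂ + 134·c₁ + 80·c₀ = -3372;  134·c₂ + 80·c₁ + 8·c₀ = -150;  80·c₂ + 8·c₁ + 7·c₀ = -199.
(Σt^2·t^2 = 1316, Σt^2·t = 134, Σt^2 = 80, Σt·t = 80, Σt = 8, Σ1 = 7, Σt^2·s = -3372, Σt·s = -150, Σs = -199.)
Solving the 3×3 system (Gaussian elimination) gives c₂ = -47295/15547, c₁ = 45404/15547, c₀ = 46645/15547.

c₂ = -3.04, c₁ = 2.92, c₀ = 3.00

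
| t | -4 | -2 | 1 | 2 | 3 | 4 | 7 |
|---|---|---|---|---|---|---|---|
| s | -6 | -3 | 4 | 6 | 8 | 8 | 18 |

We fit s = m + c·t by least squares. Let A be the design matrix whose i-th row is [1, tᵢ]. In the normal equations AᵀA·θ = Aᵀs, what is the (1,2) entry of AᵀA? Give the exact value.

11

Row 1 ↔ basis 1, column 2 ↔ basis t, so (AᵀA)_{1,2} = Σᵢ t = (1)·(-4) + (1)·(-2) + (1)·(1) + (1)·(2) + (1)·(3) + (1)·(4) + (1)·(7) = 11.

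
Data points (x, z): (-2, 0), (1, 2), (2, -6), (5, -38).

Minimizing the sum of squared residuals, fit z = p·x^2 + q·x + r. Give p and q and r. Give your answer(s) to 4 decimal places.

p = -1.4167, q = -1.2300, r = 3.3867

Forming MᵀM = [[658, 126, 34]; [126, 34, 6]; [34, 6, 4]] and Mᵀz = [-972, -200, -42]ᵀ gives MᵀM·[p, q, r]ᵀ = Mᵀz.
Solving the 3×3 system (Gaussian elimination) gives p = -17/12, q = -123/100, r = 254/75.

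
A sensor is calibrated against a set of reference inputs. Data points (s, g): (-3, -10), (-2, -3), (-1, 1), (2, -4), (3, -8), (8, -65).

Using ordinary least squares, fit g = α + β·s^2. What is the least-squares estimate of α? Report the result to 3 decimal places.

AᵀA·[α, β]ᵀ = Aᵀg reads: 6·α + 91·β = -89;  91·α + 4291·β = -4349.
Δ = 6·4291 − 91² = 17465.
α = ((-89)·4291 − 91·(-4349))/17465 = 396/499; β = (6·(-4349) − 91·(-89))/17465 = -3599/3493.

α = 0.794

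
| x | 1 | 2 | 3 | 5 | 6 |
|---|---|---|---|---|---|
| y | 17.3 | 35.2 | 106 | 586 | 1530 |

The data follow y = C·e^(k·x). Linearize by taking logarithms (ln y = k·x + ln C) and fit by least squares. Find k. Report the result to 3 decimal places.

k = 0.905

Taking logs, ln y = k·x + ln C, so regress ln y on x.
Σx = 17.0000, Σ(x)² = 75.0000, Σln y = 24.7815, Σx·ln y = 99.8279.
Equations: 75.0000·k + 17.0000·ln C = 99.8279;  17.0000·k + 5·ln C = 24.7815.
Δ = 75.0000·5 − (17.0000)² = 86.0000; k = (99.8279·5 − 17.0000·24.7815)/86.0000 = 0.90527, ln C = (75.0000·24.7815 − 17.0000·99.8279)/86.0000 = 1.87839.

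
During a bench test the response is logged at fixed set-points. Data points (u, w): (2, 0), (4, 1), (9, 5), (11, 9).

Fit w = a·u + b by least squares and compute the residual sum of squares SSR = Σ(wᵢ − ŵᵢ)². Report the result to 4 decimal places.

Compute the Gram sums: Σu·u = 222, Σu = 26, Σ1 = 4.
For Aᵀw: Σu·w = 148, Σw = 15.
Normal equations: [[222, 26]; [26, 4]]·[a, b]ᵀ = [148, 15]ᵀ.
Eliminating b: 4·(row 1) − 26·(row 2) gives 212·a = 4·148 − 26·15 = 202, so a = 101/106.
Then b = (15 − 26·(101/106))/4 = -259/106.
Residuals: 57/106, -39/106, -60/53, 51/53; SSR = 279/106.

SSR = 2.6321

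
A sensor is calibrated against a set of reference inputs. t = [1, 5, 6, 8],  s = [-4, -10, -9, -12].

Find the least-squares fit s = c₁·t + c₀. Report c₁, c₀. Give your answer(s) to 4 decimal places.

From the data, Σt·t = 126, Σt = 20, Σ1 = 4.
Moment sums: Σt·s = -204, Σs = -35.
MᵀM·[c₁, c₀]ᵀ = Mᵀs becomes [[126, 20]; [20, 4]]·[c₁, c₀]ᵀ = [-204, -35]ᵀ.
Eliminating c₀: 4·(row 1) − 20·(row 2) gives 104·c₁ = 4·(-204) − 20·(-35) = -116, so c₁ = -29/26.
Then c₀ = ((-35) − 20·(-29/26))/4 = -165/52.

c₁ = -1.1154, c₀ = -3.1731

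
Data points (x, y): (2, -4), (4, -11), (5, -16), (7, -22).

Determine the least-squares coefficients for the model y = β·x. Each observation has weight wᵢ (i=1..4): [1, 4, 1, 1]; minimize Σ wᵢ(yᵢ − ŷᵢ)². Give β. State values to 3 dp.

From the data, Σwᵢ·x·x = 142.
And Σwᵢ·x·y = -418.
So MᵀWM·[β]ᵀ = MᵀWy: [[142]]·[β]ᵀ = [-418]ᵀ.
β = (-418)/142 = -2.94366.

β = -2.944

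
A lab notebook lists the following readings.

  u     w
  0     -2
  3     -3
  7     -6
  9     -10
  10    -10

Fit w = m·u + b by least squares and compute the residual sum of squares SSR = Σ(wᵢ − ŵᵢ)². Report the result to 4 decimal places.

SSR = 3.8983

AᵀA·[m, b]ᵀ = Aᵀw reads: 239·m + 29·b = -241;  29·m + 5·b = -31.
Determinant 239·5 − 29² = 354.
m = ((-241)·5 − 29·(-31))/354 = -51/59; b = (239·(-31) − 29·(-241))/354 = -70/59.
Residuals: -48/59, 46/59, 73/59, -61/59, -10/59; SSR = 230/59.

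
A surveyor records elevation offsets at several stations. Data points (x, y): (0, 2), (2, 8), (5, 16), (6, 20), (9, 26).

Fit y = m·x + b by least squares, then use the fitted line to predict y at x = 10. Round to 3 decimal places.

ŷ = 29.561

Compute the Gram sums: Σx·x = 146, Σx = 22, Σ1 = 5.
For Aᵀy: Σx·y = 450, Σy = 72.
Normal equations: [[146, 22]; [22, 5]]·[m, b]ᵀ = [450, 72]ᵀ.
Δ = 146·5 − 22² = 246.
m = (450·5 − 22·72)/246 = 111/41; b = (146·72 − 22·450)/246 = 102/41.
At x = 10: ŷ = (111/41)·(10) + (102/41)·(1) = 1212/41.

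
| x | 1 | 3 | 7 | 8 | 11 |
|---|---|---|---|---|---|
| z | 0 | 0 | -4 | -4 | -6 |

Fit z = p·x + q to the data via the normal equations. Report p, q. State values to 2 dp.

p = -0.66, q = 1.14

Setting ∂/∂p … = 0 gives: 244·p + 30·q = -126;  30·p + 5·q = -14.
(Σx·x = 244, Σx = 30, Σ1 = 5, Σx·z = -126, Σz = -14.)
Δ = 244·5 − 30² = 320.
p = ((-126)·5 − 30·(-14))/320 = -21/32; q = (244·(-14) − 30·(-126))/320 = 91/80.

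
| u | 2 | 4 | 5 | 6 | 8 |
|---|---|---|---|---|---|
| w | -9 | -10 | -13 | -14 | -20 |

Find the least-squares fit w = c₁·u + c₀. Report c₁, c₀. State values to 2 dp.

c₁ = -1.85, c₀ = -3.95

Entries of AᵀA: Σu·u = 145, Σu = 25, Σ1 = 5.
Moment sums: Σu·w = -367, Σw = -66.
AᵀA·[c₁, c₀]ᵀ = Aᵀw becomes [[145, 25]; [25, 5]]·[c₁, c₀]ᵀ = [-367, -66]ᵀ.
det = 145·5 − 25² = 100.
c₁ = ((-367)·5 − 25·(-66))/100 = -37/20; c₀ = (145·(-66) − 25·(-367))/100 = -79/20.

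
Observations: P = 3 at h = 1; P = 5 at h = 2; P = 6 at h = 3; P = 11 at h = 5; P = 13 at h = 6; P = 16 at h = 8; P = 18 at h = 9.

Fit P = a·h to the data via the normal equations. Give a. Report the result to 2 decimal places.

a = 2.06

Normal-equation sums: Σh·h = 220.
Right-hand side: Σh·P = 454.
So MᵀM·[a]ᵀ = MᵀP: [[220]]·[a]ᵀ = [454]ᵀ.
Hence a = 454 / 220 ≈ 2.06364.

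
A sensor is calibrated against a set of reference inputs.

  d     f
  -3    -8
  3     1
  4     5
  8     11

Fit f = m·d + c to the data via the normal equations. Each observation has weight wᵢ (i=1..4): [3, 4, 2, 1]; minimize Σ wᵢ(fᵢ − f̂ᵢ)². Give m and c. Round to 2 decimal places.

m = 1.71, c = -3.15

Sums needed: Σwᵢ·d·d = 159, Σwᵢ·d = 19, Σwᵢ·1 = 10.
For MᵀWf: Σwᵢ·d·f = 212, Σwᵢ·f = 1.
Normal equations: [[159, 19]; [19, 10]]·[m, c]ᵀ = [212, 1]ᵀ.
Determinant 159·10 − 19² = 1229.
m = (212·10 − 19·1)/1229 = 2101/1229; c = (159·1 − 19·212)/1229 = -3869/1229.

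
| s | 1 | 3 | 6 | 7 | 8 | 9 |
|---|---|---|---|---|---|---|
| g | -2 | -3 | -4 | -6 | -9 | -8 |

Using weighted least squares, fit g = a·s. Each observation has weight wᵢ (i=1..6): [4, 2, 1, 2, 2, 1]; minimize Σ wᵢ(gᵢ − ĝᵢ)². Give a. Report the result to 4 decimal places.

Setting ∂/∂a … = 0 gives: 365·a = -350.
(Σwᵢ·s·s = 365, Σwᵢ·s·g = -350.)
Hence a = -350 / 365 ≈ -0.958904.

a = -0.9589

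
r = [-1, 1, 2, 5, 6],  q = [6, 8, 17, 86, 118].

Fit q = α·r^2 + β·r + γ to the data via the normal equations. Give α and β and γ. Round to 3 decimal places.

The normal system MᵀM·[α, β, γ]ᵀ = Mᵀq is [[1939, 349, 67]; [349, 67, 13]; [67, 13, 5]]·[α, β, γ]ᵀ = [6480, 1174, 235]ᵀ.
Row-reducing yields α = 15221/5016, β = 259/264, γ = 1583/418.

α = 3.034, β = 0.981, γ = 3.787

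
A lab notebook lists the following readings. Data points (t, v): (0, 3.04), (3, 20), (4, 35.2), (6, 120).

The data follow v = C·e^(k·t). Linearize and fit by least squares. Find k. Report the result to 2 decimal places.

Linearized form: ln v = k·t + ln C. From the 4 transformed points,
Sums: Σt = 13.0000, Σ(t)² = 61.0000, Σln v = 12.4561, Σt·ln v = 51.9563.
Normal system: [[61.0000, 13.0000]; [13.0000, 4]]·[k, ln C]ᵀ = [51.9563, 12.4561]ᵀ.
Δ = 61.0000·4 − (13.0000)² = 75.0000; k = (51.9563·4 − 13.0000·12.4561)/75.0000 = 0.61194, ln C = (61.0000·12.4561 − 13.0000·51.9563)/75.0000 = 1.12522.

k = 0.61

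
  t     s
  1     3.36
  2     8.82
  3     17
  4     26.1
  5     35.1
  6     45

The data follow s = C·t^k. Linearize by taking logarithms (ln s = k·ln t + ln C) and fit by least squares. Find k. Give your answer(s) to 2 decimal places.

Taking logs, ln s = k·ln t + ln C, so regress ln s on ln t.
Σln t = 6.5793, Σ(ln t)² = 9.4099, Σln s = 16.8490, Σln t·ln s = 21.6909.
Equations: 9.4099·k + 6.5793·ln C = 21.6909;  6.5793·k + 6·ln C = 16.8490.
Slope k = (n·Σln t·ln s − Σln t·Σln s)/(n·Σ(ln t)² − (Σln t)²) = (6·21.6909 − 6.5793·16.8490)/13.1729 = 1.46452; ln C = (Σln s − k·Σln t)/n = 1.20226.

k = 1.46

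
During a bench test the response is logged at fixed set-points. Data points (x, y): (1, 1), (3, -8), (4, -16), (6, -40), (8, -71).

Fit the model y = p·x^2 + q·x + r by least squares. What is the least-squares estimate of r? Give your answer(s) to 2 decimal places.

Entries of AᵀA: Σx^2·x^2 = 5730, Σx^2·x = 820, Σx^2 = 126, Σx·x = 126, Σx = 22, Σ1 = 5.
For Aᵀy: Σx^2·y = -6311, Σx·y = -895, Σy = -134.
Normal equations: [[5730, 820, 126]; [820, 126, 22]; [126, 22, 5]]·[p, q, r]ᵀ = [-6311, -895, -134]ᵀ.
Row-reducing yields p = -11411/10142, q = -2281/10142, r = 12894/5071.

r = 2.54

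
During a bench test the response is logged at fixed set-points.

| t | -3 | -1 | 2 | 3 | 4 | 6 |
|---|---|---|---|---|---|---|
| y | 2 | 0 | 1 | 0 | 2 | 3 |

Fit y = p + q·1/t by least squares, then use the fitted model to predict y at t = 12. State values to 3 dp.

Normal-equation sums: Σ1 = 6, Σ1/t = -1/12, Σ1/t·1/t = 25/16.
Right-hand side: Σy = 8, Σ1/t·y = 5/6.
Normal equations: [[6, -1/12]; [-1/12, 25/16]]·[p, q]ᵀ = [8, 5/6]ᵀ.
Determinant 6·(25/16) − (-1/12)² = 1349/144.
p = (8·(25/16) − (-1/12)·(5/6))/(1349/144) = 1810/1349; q = (6·(5/6) − (-1/12)·8)/(1349/144) = 816/1349.
At t = 12: ŷ = (1810/1349)·(1) + (816/1349)·(1/12) = 1878/1349.

ŷ = 1.392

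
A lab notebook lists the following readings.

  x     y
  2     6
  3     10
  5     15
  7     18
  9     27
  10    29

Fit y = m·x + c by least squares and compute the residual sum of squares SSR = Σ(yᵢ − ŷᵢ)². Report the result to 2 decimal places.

Entries of MᵀM: Σx·x = 268, Σx = 36, Σ1 = 6.
Right-hand side: Σx·y = 776, Σy = 105.
MᵀM·[m, c]ᵀ = Mᵀy becomes [[268, 36]; [36, 6]]·[m, c]ᵀ = [776, 105]ᵀ.
det = 268·6 − 36² = 312.
m = (776·6 − 36·105)/312 = 73/26; c = (268·105 − 36·776)/312 = 17/26.
Residuals: -7/26, 12/13, 4/13, -30/13, 14/13, 7/26; SSR = 197/26.

SSR = 7.58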